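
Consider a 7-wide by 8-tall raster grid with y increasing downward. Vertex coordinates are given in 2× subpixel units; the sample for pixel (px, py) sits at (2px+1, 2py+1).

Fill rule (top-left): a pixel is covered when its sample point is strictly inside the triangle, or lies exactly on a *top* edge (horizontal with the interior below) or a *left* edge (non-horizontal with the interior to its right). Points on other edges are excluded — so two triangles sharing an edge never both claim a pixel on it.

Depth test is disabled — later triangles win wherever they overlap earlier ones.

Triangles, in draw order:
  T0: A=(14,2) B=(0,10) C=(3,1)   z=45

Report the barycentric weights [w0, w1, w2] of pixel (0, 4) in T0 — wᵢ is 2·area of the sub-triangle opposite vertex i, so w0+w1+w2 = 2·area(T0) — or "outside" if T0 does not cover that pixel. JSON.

T0:
  2·area = 102
  edge (14, 2)→(0, 10): d=(-14,8) right/bottom  bias=-1
  edge (0, 10)→(3, 1): d=(3,-9) top-left  bias=+0
  edge (3, 1)→(14, 2): d=(11,1) right/bottom  bias=-1
    (1,0)@(3, 1): e=[102,0,0] → ·  [on edge]
    (1,1)@(3, 3): e=[74,6,22] → #
    (2,1)@(5, 3): e=[58,24,20] → #
    (3,1)@(7, 3): e=[42,42,18] → #
    (4,1)@(9, 3): e=[26,60,16] → #
    (5,1)@(11, 3): e=[10,78,14] → #
    (6,1)@(13, 3): e=[-6,96,12] → ·
    (1,2)@(3, 5): e=[46,12,44] → #
    (4,2)@(9, 5): e=[-2,66,38] → ·
    (5,2)@(11, 5): e=[-18,84,36] → ·
    (0,3)@(1, 7): e=[34,0,68] → #  [on edge]
    (3,3)@(7, 7): e=[-14,54,62] → ·
  covered (12 px):
    · · · · · · ·
    · # # # # # ·
    · # # # · · ·
    # # # · · · ·
    # · · · · · ·
    · · · · · · ·
    · · · · · · ·
    · · · · · · ·

Answer: [6,90,6]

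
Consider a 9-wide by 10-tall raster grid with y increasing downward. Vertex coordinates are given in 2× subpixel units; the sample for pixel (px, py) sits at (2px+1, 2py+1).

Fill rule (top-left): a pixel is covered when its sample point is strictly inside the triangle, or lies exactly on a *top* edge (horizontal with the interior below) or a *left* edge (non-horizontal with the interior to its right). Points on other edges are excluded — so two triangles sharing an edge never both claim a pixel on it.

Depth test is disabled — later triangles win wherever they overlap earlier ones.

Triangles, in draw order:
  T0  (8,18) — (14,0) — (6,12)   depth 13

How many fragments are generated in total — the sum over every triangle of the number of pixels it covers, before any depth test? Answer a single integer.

T0:
  2·area = 72  (B↔C swapped to make it positive)
  edge (8, 18)→(6, 12): d=(-2,-6) top-left  bias=+0
  edge (6, 12)→(14, 0): d=(8,-12) top-left  bias=+0
  edge (14, 0)→(8, 18): d=(-6,18) right/bottom  bias=-1
    (1,1)@(3, 3): e=[0,-108,180] → ·  [on edge]
    (6,1)@(13, 3): e=[60,12,0] → ·  [on edge]
    (5,2)@(11, 5): e=[44,4,24] → #
    (6,2)@(13, 5): e=[56,28,-12] → ·
    (5,3)@(11, 7): e=[40,20,12] → #
    (6,3)@(13, 7): e=[52,44,-24] → ·
    (2,4)@(5, 9): e=[0,-36,108] → ·  [on edge]
    (4,4)@(9, 9): e=[24,12,36] → #
    (5,4)@(11, 9): e=[36,36,0] → ·  [on edge]
    (3,5)@(7, 11): e=[8,4,60] → #
    (5,5)@(11, 11): e=[32,52,-12] → ·
    (3,6)@(7, 13): e=[4,20,48] → #
    (3,7)@(7, 15): e=[0,36,36] → #  [on edge]
    (4,7)@(9, 15): e=[12,60,0] → ·  [on edge]
  covered (8 px):
    · · · · · · · · ·
    · · · · · · · · ·
    · · · · · # · · ·
    · · · · · # · · ·
    · · · · # · · · ·
    · · · # # · · · ·
    · · · # # · · · ·
    · · · # · · · · ·
    · · · · · · · · ·
    · · · · · · · · ·

Final: 8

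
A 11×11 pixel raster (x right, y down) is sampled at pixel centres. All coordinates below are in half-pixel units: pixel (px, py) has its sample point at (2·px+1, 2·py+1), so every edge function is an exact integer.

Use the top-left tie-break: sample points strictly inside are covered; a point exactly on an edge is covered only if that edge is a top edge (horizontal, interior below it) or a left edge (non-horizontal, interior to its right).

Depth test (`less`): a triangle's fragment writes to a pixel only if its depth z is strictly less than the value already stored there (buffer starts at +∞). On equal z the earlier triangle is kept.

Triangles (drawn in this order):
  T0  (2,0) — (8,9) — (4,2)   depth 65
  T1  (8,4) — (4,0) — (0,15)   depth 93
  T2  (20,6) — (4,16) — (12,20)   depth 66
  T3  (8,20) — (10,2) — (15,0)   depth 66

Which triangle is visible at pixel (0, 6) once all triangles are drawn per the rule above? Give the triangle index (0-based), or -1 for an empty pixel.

T0:
  2·area = 6  (B↔C swapped to make it positive)
  edge (2, 0)→(4, 2): d=(2,2) right/bottom  bias=-1
  edge (4, 2)→(8, 9): d=(4,7) right/bottom  bias=-1
  edge (8, 9)→(2, 0): d=(-6,-9) top-left  bias=+0
    (1,0)@(3, 1): e=[0,3,3] → ·  [on edge]
    (2,1)@(5, 3): e=[0,-3,9] → ·  [on edge]
    (3,2)@(7, 5): e=[0,-9,15] → ·  [on edge]
    (4,3)@(9, 7): e=[0,-15,21] → ·  [on edge]
    (5,4)@(11, 9): e=[0,-21,27] → ·  [on edge]
    (6,5)@(13, 11): e=[0,-27,33] → ·  [on edge]
    (7,6)@(15, 13): e=[0,-33,39] → ·  [on edge]
    (8,7)@(17, 15): e=[0,-39,45] → ·  [on edge]
    (9,8)@(19, 17): e=[0,-45,51] → ·  [on edge]
    (10,9)@(21, 19): e=[0,-51,57] → ·  [on edge]
  covered (0 px):
    · · · · · · · · · · ·
    · · · · · · · · · · ·
    · · · · · · · · · · ·
    · · · · · · · · · · ·
    · · · · · · · · · · ·
    · · · · · · · · · · ·
    · · · · · · · · · · ·
    · · · · · · · · · · ·
    · · · · · · · · · · ·
    · · · · · · · · · · ·
    · · · · · · · · · · ·
T1:
  2·area = 76  (B↔C swapped to make it positive)
  edge (8, 4)→(0, 15): d=(-8,11) right/bottom  bias=-1
  edge (0, 15)→(4, 0): d=(4,-15) top-left  bias=+0
  edge (4, 0)→(8, 4): d=(4,4) right/bottom  bias=-1
    (2,0)@(5, 1): e=[57,19,0] → ·  [on edge]
    (2,1)@(5, 3): e=[41,27,8] → █
    (3,1)@(7, 3): e=[19,57,0] → ·  [on edge]
    (1,2)@(3, 5): e=[47,5,24] → █
    (3,2)@(7, 5): e=[3,65,8] → █
    (4,2)@(9, 5): e=[-19,95,0] → ·  [on edge]
    (1,3)@(3, 7): e=[31,13,32] → █
    (3,3)@(7, 7): e=[-13,73,16] → ·
    (5,3)@(11, 7): e=[-57,133,0] → ·  [on edge]
    (1,4)@(3, 9): e=[15,21,40] → █
    (2,4)@(5, 9): e=[-7,51,32] → ·
    (6,4)@(13, 9): e=[-95,171,0] → ·  [on edge]
    (7,5)@(15, 11): e=[-133,209,0] → ·  [on edge]
    (8,6)@(17, 13): e=[-171,247,0] → ·  [on edge]
    (9,7)@(19, 15): e=[-209,285,0] → ·  [on edge]
    (10,8)@(21, 17): e=[-247,323,0] → ·  [on edge]
  covered (8 px):
    · · · · · · · · · · ·
    · · █ · · · · · · · ·
    · █ █ █ · · · · · · ·
    · █ █ · · · · · · · ·
    · █ · · · · · · · · ·
    · · · · · · · · · · ·
    █ · · · · · · · · · ·
    · · · · · · · · · · ·
    · · · · · · · · · · ·
    · · · · · · · · · · ·
    · · · · · · · · · · ·
T2:
  2·area = 144  (B↔C swapped to make it positive)
  edge (20, 6)→(12, 20): d=(-8,14) right/bottom  bias=-1
  edge (12, 20)→(4, 16): d=(-8,-4) top-left  bias=+0
  edge (4, 16)→(20, 6): d=(16,-10) top-left  bias=+0
    (9,3)@(19, 7): e=[6,132,6] → █
    (10,3)@(21, 7): e=[-22,140,26] → ·
    (8,4)@(17, 9): e=[18,108,18] → █
    (9,4)@(19, 9): e=[-10,116,38] → ·
    (6,5)@(13, 11): e=[58,76,10] → █
    (7,5)@(15, 11): e=[30,84,30] → █
    (9,5)@(19, 11): e=[-26,100,70] → ·
    (4,6)@(9, 13): e=[98,44,2] → █
    (5,6)@(11, 13): e=[70,52,22] → █
    (8,6)@(17, 13): e=[-14,76,82] → ·
    (3,7)@(7, 15): e=[110,20,14] → █
    (7,7)@(15, 15): e=[-2,52,94] → ·
  covered (18 px):
    · · · · · · · · · · ·
    · · · · · · · · · · ·
    · · · · · · · · · · ·
    · · · · · · · · · █ ·
    · · · · · · · · █ · ·
    · · · · · · █ █ █ · ·
    · · · · █ █ █ █ · · ·
    · · · █ █ █ █ · · · ·
    · · · █ █ █ █ · · · ·
    · · · · · █ · · · · ·
    · · · · · · · · · · ·
T3:
  2·area = 86
  edge (8, 20)→(10, 2): d=(2,-18) top-left  bias=+0
  edge (10, 2)→(15, 0): d=(5,-2) top-left  bias=+0
  edge (15, 0)→(8, 20): d=(-7,20) right/bottom  bias=-1
    (6,0)@(13, 1): e=[52,1,33] → █
    (7,0)@(15, 1): e=[88,5,-7] → ·
    (5,1)@(11, 3): e=[20,7,59] → █
    (7,1)@(15, 3): e=[92,15,-21] → ·
    (5,2)@(11, 5): e=[24,17,45] → █
    (7,2)@(15, 5): e=[96,25,-35] → ·
    (5,3)@(11, 7): e=[28,27,31] → █
    (6,3)@(13, 7): e=[64,31,-9] → ·
    (5,4)@(11, 9): e=[32,37,17] → █
    (6,4)@(13, 9): e=[68,41,-23] → ·
    (4,5)@(9, 11): e=[0,43,43] → █  [on edge]
    (6,5)@(13, 11): e=[72,51,-37] → ·
  covered (12 px):
    · · · · · · █ · · · ·
    · · · · · █ █ · · · ·
    · · · · · █ █ · · · ·
    · · · · · █ · · · · ·
    · · · · · █ · · · · ·
    · · · · █ █ · · · · ·
    · · · · █ · · · · · ·
    · · · · █ · · · · · ·
    · · · · █ · · · · · ·
    · · · · · · · · · · ·
    · · · · · · · · · · ·

Z-buffer (winner per pixel, '.' = empty):
  . . . . . . 3 . . . .
  . . 1 . . 3 3 . . . .
  . 1 1 1 . 3 3 . . . .
  . 1 1 . . 3 . . . 2 .
  . 1 . . . 3 . . 2 . .
  . . . . 3 3 2 2 2 . .
  1 . . . 2 2 2 2 . . .
  . . . 2 2 2 2 . . . .
  . . . 2 2 2 2 . . . .
  . . . . . 2 . . . . .
  . . . . . . . . . . .

Result: 1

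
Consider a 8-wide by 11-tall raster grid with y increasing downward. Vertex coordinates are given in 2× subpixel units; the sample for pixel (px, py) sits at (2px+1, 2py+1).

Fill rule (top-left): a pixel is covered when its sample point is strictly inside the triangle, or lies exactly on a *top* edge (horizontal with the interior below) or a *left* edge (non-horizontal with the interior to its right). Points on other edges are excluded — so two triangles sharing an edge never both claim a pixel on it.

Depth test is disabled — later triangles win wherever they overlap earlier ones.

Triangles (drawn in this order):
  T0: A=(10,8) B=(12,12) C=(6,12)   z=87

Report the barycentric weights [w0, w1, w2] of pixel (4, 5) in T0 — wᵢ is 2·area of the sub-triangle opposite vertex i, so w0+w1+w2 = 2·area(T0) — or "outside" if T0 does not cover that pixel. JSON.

T0:
  2·area = 24
  edge (10, 8)→(12, 12): d=(2,4) right/bottom  bias=-1
  edge (12, 12)→(6, 12): d=(-6,0) right/bottom  bias=-1
  edge (6, 12)→(10, 8): d=(4,-4) top-left  bias=+0
    (7,1)@(15, 3): e=[-30,54,0] → .  [on edge]
    (6,2)@(13, 5): e=[-18,42,0] → .  [on edge]
    (5,3)@(11, 7): e=[-6,30,0] → .  [on edge]
    (4,4)@(9, 9): e=[6,18,0] → X  [on edge]
    (5,4)@(11, 9): e=[-2,18,8] → .
    (3,5)@(7, 11): e=[18,6,0] → X  [on edge]
    (5,5)@(11, 11): e=[2,6,16] → X
    (6,5)@(13, 11): e=[-6,6,24] → .
    (2,6)@(5, 13): e=[30,-6,0] → .  [on edge]
    (3,6)@(7, 13): e=[22,-6,8] → .
    (4,6)@(9, 13): e=[14,-6,16] → .
    (5,6)@(11, 13): e=[6,-6,24] → .
    (1,7)@(3, 15): e=[42,-18,0] → .  [on edge]
    (0,8)@(1, 17): e=[54,-30,0] → .  [on edge]
  covered (4 px):
    . . . . . . . .
    . . . . . . . .
    . . . . . . . .
    . . . . . . . .
    . . . . X . . .
    . . . X X X . .
    . . . . . . . .
    . . . . . . . .
    . . . . . . . .
    . . . . . . . .
    . . . . . . . .

Result: [6,8,10]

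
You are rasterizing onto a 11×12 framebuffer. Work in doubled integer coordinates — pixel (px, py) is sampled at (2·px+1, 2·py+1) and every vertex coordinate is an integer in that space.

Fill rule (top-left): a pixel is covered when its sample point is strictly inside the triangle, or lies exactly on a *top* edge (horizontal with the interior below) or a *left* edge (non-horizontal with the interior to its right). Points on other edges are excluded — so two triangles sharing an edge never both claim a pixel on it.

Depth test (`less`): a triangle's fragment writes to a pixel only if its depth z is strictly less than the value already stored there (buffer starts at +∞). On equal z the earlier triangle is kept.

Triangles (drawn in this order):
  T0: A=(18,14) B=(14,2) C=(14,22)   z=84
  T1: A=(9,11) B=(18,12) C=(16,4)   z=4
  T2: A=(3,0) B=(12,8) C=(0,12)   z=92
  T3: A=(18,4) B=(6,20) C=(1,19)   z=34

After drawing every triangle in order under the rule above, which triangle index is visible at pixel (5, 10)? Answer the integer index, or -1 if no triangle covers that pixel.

T0:
  2·area = 80  (B↔C swapped to make it positive)
  edge (18, 14)→(14, 22): d=(-4,8) right/bottom  bias=-1
  edge (14, 22)→(14, 2): d=(0,-20) top-left  bias=+0
  edge (14, 2)→(18, 14): d=(4,12) right/bottom  bias=-1
    (7,2)@(15, 5): e=[60,20,0] → .  [on edge]
    (7,3)@(15, 7): e=[52,20,8] → X
    (8,3)@(17, 7): e=[36,60,-16] → .
    (7,4)@(15, 9): e=[44,20,16] → X
    (8,4)@(17, 9): e=[28,60,-8] → .
    (7,5)@(15, 11): e=[36,20,24] → X
    (8,5)@(17, 11): e=[20,60,0] → .  [on edge]
    (7,6)@(15, 13): e=[28,20,32] → X
    (8,6)@(17, 13): e=[12,60,8] → X
    (9,6)@(19, 13): e=[-4,100,-16] → .
    (7,7)@(15, 15): e=[20,20,40] → X
    (9,7)@(19, 15): e=[-12,100,-8] → .
    (9,8)@(19, 17): e=[-20,100,0] → .  [on edge]
    (10,11)@(21, 23): e=[-60,140,0] → .  [on edge]
  covered (9 px):
    . . . . . . . . . . .
    . . . . . . . . . . .
    . . . . . . . . . . .
    . . . . . . . X . . .
    . . . . . . . X . . .
    . . . . . . . X . . .
    . . . . . . . X X . .
    . . . . . . . X X . .
    . . . . . . . X . . .
    . . . . . . . X . . .
    . . . . . . . . . . .
    . . . . . . . . . . .
T1:
  2·area = 70  (B↔C swapped to make it positive)
  edge (9, 11)→(16, 4): d=(7,-7) top-left  bias=+0
  edge (16, 4)→(18, 12): d=(2,8) right/bottom  bias=-1
  edge (18, 12)→(9, 11): d=(-9,-1) top-left  bias=+0
    (9,0)@(19, 1): e=[0,-30,100] → .  [on edge]
    (8,1)@(17, 3): e=[0,-10,80] → .  [on edge]
    (7,2)@(15, 5): e=[0,10,60] → X  [on edge]
    (8,2)@(17, 5): e=[14,-6,62] → .
    (6,3)@(13, 7): e=[0,30,40] → X  [on edge]
    (8,3)@(17, 7): e=[28,-2,44] → .
    (5,4)@(11, 9): e=[0,50,20] → X  [on edge]
    (8,4)@(17, 9): e=[42,2,26] → X
    (9,4)@(19, 9): e=[56,-14,28] → .
    (4,5)@(9, 11): e=[0,70,0] → X  [on edge]
    (9,5)@(19, 11): e=[70,-10,10] → .
    (3,6)@(7, 13): e=[0,90,-20] → .  [on edge]
    (2,7)@(5, 15): e=[0,110,-40] → .  [on edge]
    (1,8)@(3, 17): e=[0,130,-60] → .  [on edge]
    (0,9)@(1, 19): e=[0,150,-80] → .  [on edge]
  covered (12 px):
    . . . . . . . . . . .
    . . . . . . . . . . .
    . . . . . . . X . . .
    . . . . . . X X . . .
    . . . . . X X X X . .
    . . . . X X X X X . .
    . . . . . . . . . . .
    . . . . . . . . . . .
    . . . . . . . . . . .
    . . . . . . . . . . .
    . . . . . . . . . . .
    . . . . . . . . . . .
T2:
  2·area = 132
  edge (3, 0)→(12, 8): d=(9,8) right/bottom  bias=-1
  edge (12, 8)→(0, 12): d=(-12,4) right/bottom  bias=-1
  edge (0, 12)→(3, 0): d=(3,-12) top-left  bias=+0
    (1,0)@(3, 1): e=[9,120,3] → X
    (2,0)@(5, 1): e=[-7,112,27] → .
    (1,1)@(3, 3): e=[27,96,9] → X
    (2,1)@(5, 3): e=[11,88,33] → X
    (3,1)@(7, 3): e=[-5,80,57] → .
    (1,2)@(3, 5): e=[45,72,15] → X
    (3,2)@(7, 5): e=[13,56,63] → X
    (4,2)@(9, 5): e=[-3,48,87] → .
    (10,2)@(21, 5): e=[-99,0,231] → .  [on edge]
    (1,3)@(3, 7): e=[63,48,21] → X
    (4,3)@(9, 7): e=[15,24,93] → X
    (5,3)@(11, 7): e=[-1,16,117] → .
    (7,3)@(15, 7): e=[-33,0,165] → .  [on edge]
    (4,4)@(9, 9): e=[33,0,99] → .  [on edge]
    (1,5)@(3, 11): e=[99,0,33] → .  [on edge]
  covered (15 px):
    . X . . . . . . . . .
    . X X . . . . . . . .
    . X X X . . . . . . .
    . X X X X . . . . . .
    X X X X . . . . . . .
    X . . . . . . . . . .
    . . . . . . . . . . .
    . . . . . . . . . . .
    . . . . . . . . . . .
    . . . . . . . . . . .
    . . . . . . . . . . .
    . . . . . . . . . . .
T3:
  2·area = 92
  edge (18, 4)→(6, 20): d=(-12,16) right/bottom  bias=-1
  edge (6, 20)→(1, 19): d=(-5,-1) top-left  bias=+0
  edge (1, 19)→(18, 4): d=(17,-15) top-left  bias=+0
    (8,2)@(17, 5): e=[4,86,2] → X
    (9,2)@(19, 5): e=[-28,88,32] → .
    (7,3)@(15, 7): e=[12,74,6] → X
    (8,3)@(17, 7): e=[-20,76,36] → .
    (6,4)@(13, 9): e=[20,62,10] → X
    (7,4)@(15, 9): e=[-12,64,40] → .
    (5,5)@(11, 11): e=[28,50,14] → X
    (6,5)@(13, 11): e=[-4,52,44] → .
    (4,6)@(9, 13): e=[36,38,18] → X
    (6,6)@(13, 13): e=[-28,42,78] → .
    (3,7)@(7, 15): e=[44,26,22] → X
    (5,7)@(11, 15): e=[-20,30,82] → .
    (0,9)@(1, 19): e=[92,0,0] → X  [on edge]
    (5,10)@(11, 21): e=[-92,0,184] → .  [on edge]
    (10,11)@(21, 23): e=[-276,0,368] → .  [on edge]
  covered (13 px):
    . . . . . . . . . . .
    . . . . . . . . . . .
    . . . . . . . . X . .
    . . . . . . . X . . .
    . . . . . . X . . . .
    . . . . . X . . . . .
    . . . . X X . . . . .
    . . . X X . . . . . .
    . . X X . . . . . . .
    X X X . . . . . . . .
    . . . . . . . . . . .
    . . . . . . . . . . .

Z-buffer (winner per pixel, '.' = empty):
  . 2 . . . . . . . . .
  . 2 2 . . . . . . . .
  . 2 2 2 . . . 1 3 . .
  . 2 2 2 2 . 1 1 . . .
  2 2 2 2 . 1 1 1 1 . .
  2 . . . 1 1 1 1 1 . .
  . . . . 3 3 . 0 0 . .
  . . . 3 3 . . 0 0 . .
  . . 3 3 . . . 0 . . .
  3 3 3 . . . . 0 . . .
  . . . . . . . . . . .
  . . . . . . . . . . .

Result: -1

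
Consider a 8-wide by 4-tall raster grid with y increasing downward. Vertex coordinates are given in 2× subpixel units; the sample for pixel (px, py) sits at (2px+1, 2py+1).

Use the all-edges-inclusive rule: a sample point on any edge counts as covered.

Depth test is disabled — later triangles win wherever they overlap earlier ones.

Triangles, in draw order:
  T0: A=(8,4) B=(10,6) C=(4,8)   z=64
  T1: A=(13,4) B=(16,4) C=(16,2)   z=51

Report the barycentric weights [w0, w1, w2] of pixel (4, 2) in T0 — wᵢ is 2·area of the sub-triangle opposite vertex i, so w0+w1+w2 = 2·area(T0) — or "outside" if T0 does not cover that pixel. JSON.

T0:
  2·area = 16
  edge (8, 4)→(10, 6): d=(2,2) inclusive
  edge (10, 6)→(4, 8): d=(-6,2) inclusive
  edge (4, 8)→(8, 4): d=(4,-4) inclusive
    (2,0)@(5, 1): e=[0,40,-24] → ·  [on edge]
    (5,0)@(11, 1): e=[-12,28,0] → ·  [on edge]
    (3,1)@(7, 3): e=[0,24,-8] → ·  [on edge]
    (4,1)@(9, 3): e=[-4,20,0] → ·  [on edge]
    (3,2)@(7, 5): e=[4,12,0] → #  [on edge]
    (4,2)@(9, 5): e=[0,8,8] → #  [on edge]
    (5,2)@(11, 5): e=[-4,4,16] → ·
    (6,2)@(13, 5): e=[-8,0,24] → ·  [on edge]
    (2,3)@(5, 7): e=[12,4,0] → #  [on edge]
    (3,3)@(7, 7): e=[8,0,8] → #  [on edge]
    (4,3)@(9, 7): e=[4,-4,16] → ·
    (5,3)@(11, 7): e=[0,-8,24] → ·  [on edge]
  covered (4 px):
    · · · · · · · ·
    · · · · · · · ·
    · · · # # · · ·
    · · # # · · · ·
T1:
  2·area = 6  (B↔C swapped to make it positive)
  edge (13, 4)→(16, 2): d=(3,-2) inclusive
  edge (16, 2)→(16, 4): d=(0,2) inclusive
  edge (16, 4)→(13, 4): d=(-3,0) inclusive
    (7,1)@(15, 3): e=[1,2,3] → #
    (7,2)@(15, 5): e=[7,2,-3] → ·
  covered (1 px):
    · · · · · · · ·
    · · · · · · · #
    · · · · · · · ·
    · · · · · · · ·

Answer: [8,8,0]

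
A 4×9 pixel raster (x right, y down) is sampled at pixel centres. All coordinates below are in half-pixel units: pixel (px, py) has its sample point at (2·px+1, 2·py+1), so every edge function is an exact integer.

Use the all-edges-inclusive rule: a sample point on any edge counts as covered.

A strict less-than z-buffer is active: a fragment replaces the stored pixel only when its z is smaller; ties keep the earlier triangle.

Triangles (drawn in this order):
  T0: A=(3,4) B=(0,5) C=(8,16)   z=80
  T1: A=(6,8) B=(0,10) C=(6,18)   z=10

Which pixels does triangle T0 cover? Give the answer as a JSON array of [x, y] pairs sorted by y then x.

T0:
  2·area = 41  (B↔C swapped to make it positive)
  edge (3, 4)→(8, 16): d=(5,12) inclusive
  edge (8, 16)→(0, 5): d=(-8,-11) inclusive
  edge (0, 5)→(3, 4): d=(3,-1) inclusive
    (0,2)@(1, 5): e=[29,11,1] → X
    (1,2)@(3, 5): e=[5,33,3] → X
    (2,2)@(5, 5): e=[-19,55,5] → .
    (0,3)@(1, 7): e=[39,-5,7] → .
    (1,3)@(3, 7): e=[15,17,9] → X
    (2,3)@(5, 7): e=[-9,39,11] → .
    (1,4)@(3, 9): e=[25,1,15] → X
    (2,4)@(5, 9): e=[1,23,17] → X
    (3,4)@(7, 9): e=[-23,45,19] → .
    (1,5)@(3, 11): e=[35,-15,21] → .
    (2,5)@(5, 11): e=[11,7,23] → X
    (3,5)@(7, 11): e=[-13,29,25] → .
  covered (6 px):
    . . . .
    . . . .
    X X . .
    . X . .
    . X X .
    . . X .
    . . . .
    . . . .
    . . . .
T1:
  2·area = 60  (B↔C swapped to make it positive)
  edge (6, 8)→(6, 18): d=(0,10) inclusive
  edge (6, 18)→(0, 10): d=(-6,-8) inclusive
  edge (0, 10)→(6, 8): d=(6,-2) inclusive
    (1,4)@(3, 9): e=[30,30,0] → X  [on edge]
    (2,4)@(5, 9): e=[10,46,4] → X
    (3,4)@(7, 9): e=[-10,62,8] → .
    (0,5)@(1, 11): e=[50,2,8] → X
    (3,5)@(7, 11): e=[-10,50,20] → .
    (0,6)@(1, 13): e=[50,-10,20] → .
    (1,6)@(3, 13): e=[30,6,24] → X
    (3,6)@(7, 13): e=[-10,38,32] → .
    (1,7)@(3, 15): e=[30,-6,36] → .
    (2,7)@(5, 15): e=[10,10,40] → X
    (3,7)@(7, 15): e=[-10,26,44] → .
    (2,8)@(5, 17): e=[10,-2,52] → .
  covered (8 px):
    . . . .
    . . . .
    . . . .
    . . . .
    . X X .
    X X X .
    . X X .
    . . X .
    . . . .

Result: [[0,2],[1,2],[1,3],[1,4],[2,4],[2,5]]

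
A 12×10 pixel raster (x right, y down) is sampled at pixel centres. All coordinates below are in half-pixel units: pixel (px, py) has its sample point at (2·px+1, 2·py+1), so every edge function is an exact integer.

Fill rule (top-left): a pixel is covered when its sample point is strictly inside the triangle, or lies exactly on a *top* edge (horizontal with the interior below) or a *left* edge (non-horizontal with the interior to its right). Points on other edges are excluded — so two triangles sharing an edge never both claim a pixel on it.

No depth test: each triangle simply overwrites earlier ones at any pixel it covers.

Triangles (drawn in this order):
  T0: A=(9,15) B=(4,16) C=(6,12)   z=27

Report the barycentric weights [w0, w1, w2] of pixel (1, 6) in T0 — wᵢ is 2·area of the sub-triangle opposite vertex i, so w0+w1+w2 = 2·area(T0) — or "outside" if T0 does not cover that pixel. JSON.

T0:
  2·area = 18
  edge (9, 15)→(4, 16): d=(-5,1) right/bottom  bias=-1
  edge (4, 16)→(6, 12): d=(2,-4) top-left  bias=+0
  edge (6, 12)→(9, 15): d=(3,3) right/bottom  bias=-1
    (0,3)@(1, 7): e=[48,-30,0] → ·  [on edge]
    (1,4)@(3, 9): e=[36,-18,0] → ·  [on edge]
    (2,5)@(5, 11): e=[24,-6,0] → ·  [on edge]
    (3,6)@(7, 13): e=[12,6,0] → ·  [on edge]
    (9,6)@(19, 13): e=[0,54,-36] → ·  [on edge]
    (2,7)@(5, 15): e=[4,2,12] → █
    (3,7)@(7, 15): e=[2,10,6] → █
    (4,7)@(9, 15): e=[0,18,0] → ·  [on edge]
    (2,8)@(5, 17): e=[-6,6,18] → ·
    (3,8)@(7, 17): e=[-8,14,12] → ·
    (5,8)@(11, 17): e=[-12,30,0] → ·  [on edge]
    (6,9)@(13, 19): e=[-24,42,0] → ·  [on edge]
  covered (2 px):
    · · · · · · · · · · · ·
    · · · · · · · · · · · ·
    · · · · · · · · · · · ·
    · · · · · · · · · · · ·
    · · · · · · · · · · · ·
    · · · · · · · · · · · ·
    · · · · · · · · · · · ·
    · · █ █ · · · · · · · ·
    · · · · · · · · · · · ·
    · · · · · · · · · · · ·

Answer: "outside"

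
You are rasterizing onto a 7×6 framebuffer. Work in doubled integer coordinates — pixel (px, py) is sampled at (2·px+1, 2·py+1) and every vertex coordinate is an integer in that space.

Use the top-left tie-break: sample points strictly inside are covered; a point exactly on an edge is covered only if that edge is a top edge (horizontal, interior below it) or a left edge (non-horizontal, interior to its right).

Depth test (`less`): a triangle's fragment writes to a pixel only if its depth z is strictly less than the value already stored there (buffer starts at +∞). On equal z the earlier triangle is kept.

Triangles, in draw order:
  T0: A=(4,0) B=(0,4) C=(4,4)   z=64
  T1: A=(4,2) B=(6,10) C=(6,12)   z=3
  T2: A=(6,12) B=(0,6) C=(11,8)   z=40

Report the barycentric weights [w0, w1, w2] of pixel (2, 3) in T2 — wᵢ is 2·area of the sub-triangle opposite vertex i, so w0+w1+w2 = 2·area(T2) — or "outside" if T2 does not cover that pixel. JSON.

T0:
  2·area = 16  (B↔C swapped to make it positive)
  edge (4, 0)→(4, 4): d=(0,4) right/bottom  bias=-1
  edge (4, 4)→(0, 4): d=(-4,0) right/bottom  bias=-1
  edge (0, 4)→(4, 0): d=(4,-4) top-left  bias=+0
    (1,0)@(3, 1): e=[4,12,0] → X  [on edge]
    (2,0)@(5, 1): e=[-4,12,8] → .
    (0,1)@(1, 3): e=[12,4,0] → X  [on edge]
    (2,1)@(5, 3): e=[-4,4,16] → .
    (0,2)@(1, 5): e=[12,-4,8] → .
    (1,2)@(3, 5): e=[4,-4,16] → .
  covered (3 px):
    . X . . . . .
    X X . . . . .
    . . . . . . .
    . . . . . . .
    . . . . . . .
    . . . . . . .
T1:
  2·area = 4
  edge (4, 2)→(6, 10): d=(2,8) right/bottom  bias=-1
  edge (6, 10)→(6, 12): d=(0,2) right/bottom  bias=-1
  edge (6, 12)→(4, 2): d=(-2,-10) top-left  bias=+0
    (2,3)@(5, 7): e=[2,2,0] → X  [on edge]
    (3,3)@(7, 7): e=[-14,-2,20] → .
    (2,4)@(5, 9): e=[6,2,-4] → .
  covered (1 px):
    . . . . . . .
    . . . . . . .
    . . . . . . .
    . . X . . . .
    . . . . . . .
    . . . . . . .
T2:
  2·area = 54
  edge (6, 12)→(0, 6): d=(-6,-6) top-left  bias=+0
  edge (0, 6)→(11, 8): d=(11,2) right/bottom  bias=-1
  edge (11, 8)→(6, 12): d=(-5,4) right/bottom  bias=-1
    (0,3)@(1, 7): e=[0,9,45] → X  [on edge]
    (1,3)@(3, 7): e=[12,5,37] → X
    (2,3)@(5, 7): e=[24,1,29] → X
    (3,3)@(7, 7): e=[36,-3,21] → .
    (0,4)@(1, 9): e=[-12,31,35] → .
    (1,4)@(3, 9): e=[0,27,27] → X  [on edge]
    (3,4)@(7, 9): e=[24,19,11] → X
    (4,4)@(9, 9): e=[36,15,3] → X
    (5,4)@(11, 9): e=[48,11,-5] → .
    (1,5)@(3, 11): e=[-12,49,17] → .
    (2,5)@(5, 11): e=[0,45,9] → X  [on edge]
    (4,5)@(9, 11): e=[24,37,-7] → .
  covered (9 px):
    . . . . . . .
    . . . . . . .
    . . . . . . .
    X X X . . . .
    . X X X X . .
    . . X X . . .

Answer: [1,29,24]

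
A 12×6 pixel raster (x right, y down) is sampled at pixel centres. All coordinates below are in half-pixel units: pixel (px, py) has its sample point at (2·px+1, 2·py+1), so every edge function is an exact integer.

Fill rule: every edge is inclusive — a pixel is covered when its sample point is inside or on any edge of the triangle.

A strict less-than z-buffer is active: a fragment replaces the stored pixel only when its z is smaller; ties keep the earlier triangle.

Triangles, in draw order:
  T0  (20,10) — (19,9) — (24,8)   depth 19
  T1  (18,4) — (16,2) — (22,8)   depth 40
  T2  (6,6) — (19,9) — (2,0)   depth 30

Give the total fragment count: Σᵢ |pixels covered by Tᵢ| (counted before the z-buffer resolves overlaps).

T0:
  2·area = 6
  edge (20, 10)→(19, 9): d=(-1,-1) inclusive
  edge (19, 9)→(24, 8): d=(5,-1) inclusive
  edge (24, 8)→(20, 10): d=(-4,2) inclusive
    (5,0)@(11, 1): e=[0,-48,54] → ·  [on edge]
    (6,1)@(13, 3): e=[0,-36,42] → ·  [on edge]
    (7,2)@(15, 5): e=[0,-24,30] → ·  [on edge]
    (8,3)@(17, 7): e=[0,-12,18] → ·  [on edge]
    (9,4)@(19, 9): e=[0,0,6] → #  [on edge]
    (10,4)@(21, 9): e=[2,2,2] → #
    (11,4)@(23, 9): e=[4,4,-2] → ·
    (4,5)@(9, 11): e=[-12,0,18] → ·  [on edge]
    (9,5)@(19, 11): e=[-2,10,-2] → ·
    (10,5)@(21, 11): e=[0,12,-6] → ·  [on edge]
  covered (2 px):
    · · · · · · · · · · · ·
    · · · · · · · · · · · ·
    · · · · · · · · · · · ·
    · · · · · · · · · · · ·
    · · · · · · · · · # # ·
    · · · · · · · · · · · ·
T1:
  degenerate (2·area = 0) — covers nothing
T2:
  2·area = 66  (B↔C swapped to make it positive)
  edge (6, 6)→(2, 0): d=(-4,-6) inclusive
  edge (2, 0)→(19, 9): d=(17,9) inclusive
  edge (19, 9)→(6, 6): d=(-13,-3) inclusive
    (1,0)@(3, 1): e=[2,8,56] → #
    (2,0)@(5, 1): e=[14,-10,62] → ·
    (1,1)@(3, 3): e=[-6,42,30] → ·
    (2,1)@(5, 3): e=[6,24,36] → #
    (3,1)@(7, 3): e=[18,6,42] → #
    (4,1)@(9, 3): e=[30,-12,48] → ·
    (2,2)@(5, 5): e=[-2,58,10] → ·
    (3,2)@(7, 5): e=[10,40,16] → #
    (4,2)@(9, 5): e=[22,22,22] → #
    (5,2)@(11, 5): e=[34,4,28] → #
    (6,2)@(13, 5): e=[46,-14,34] → ·
    (3,3)@(7, 7): e=[2,74,-10] → ·
    (9,4)@(19, 9): e=[66,0,0] → #  [on edge]
  covered (10 px):
    · # · · · · · · · · · ·
    · · # # · · · · · · · ·
    · · · # # # · · · · · ·
    · · · · · # # # · · · ·
    · · · · · · · · · # · ·
    · · · · · · · · · · · ·

Result: 12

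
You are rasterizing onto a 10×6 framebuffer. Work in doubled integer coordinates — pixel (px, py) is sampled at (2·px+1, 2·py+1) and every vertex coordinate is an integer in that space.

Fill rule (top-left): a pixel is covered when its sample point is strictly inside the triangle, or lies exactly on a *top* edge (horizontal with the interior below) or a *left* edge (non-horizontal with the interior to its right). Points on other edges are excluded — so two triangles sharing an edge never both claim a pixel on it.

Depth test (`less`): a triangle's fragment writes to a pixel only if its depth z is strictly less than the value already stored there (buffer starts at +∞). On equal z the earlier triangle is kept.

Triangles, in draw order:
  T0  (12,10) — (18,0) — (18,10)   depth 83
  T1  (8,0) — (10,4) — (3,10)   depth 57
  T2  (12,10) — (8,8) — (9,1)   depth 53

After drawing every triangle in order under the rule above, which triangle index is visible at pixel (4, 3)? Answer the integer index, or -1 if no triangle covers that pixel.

T0:
  2·area = 60
  edge (12, 10)→(18, 0): d=(6,-10) top-left  bias=+0
  edge (18, 0)→(18, 10): d=(0,10) right/bottom  bias=-1
  edge (18, 10)→(12, 10): d=(-6,0) right/bottom  bias=-1
    (8,1)@(17, 3): e=[8,10,42] → #
    (9,1)@(19, 3): e=[28,-10,42] → ·
    (7,2)@(15, 5): e=[0,30,30] → #  [on edge]
    (9,2)@(19, 5): e=[40,-10,30] → ·
    (7,3)@(15, 7): e=[12,30,18] → #
    (9,3)@(19, 7): e=[52,-10,18] → ·
    (6,4)@(13, 9): e=[4,50,6] → #
    (9,4)@(19, 9): e=[64,-10,6] → ·
    (6,5)@(13, 11): e=[16,50,-6] → ·
    (7,5)@(15, 11): e=[36,30,-6] → ·
    (8,5)@(17, 11): e=[56,10,-6] → ·
  covered (8 px):
    · · · · · · · · · ·
    · · · · · · · · # ·
    · · · · · · · # # ·
    · · · · · · · # # ·
    · · · · · · # # # ·
    · · · · · · · · · ·
T1:
  2·area = 40
  edge (8, 0)→(10, 4): d=(2,4) right/bottom  bias=-1
  edge (10, 4)→(3, 10): d=(-7,6) right/bottom  bias=-1
  edge (3, 10)→(8, 0): d=(5,-10) top-left  bias=+0
    (3,1)@(7, 3): e=[10,25,5] → #
    (4,1)@(9, 3): e=[2,13,25] → #
    (5,1)@(11, 3): e=[-6,1,45] → ·
    (3,2)@(7, 5): e=[14,11,15] → #
    (4,2)@(9, 5): e=[6,-1,35] → ·
    (2,3)@(5, 7): e=[26,9,5] → #
    (3,3)@(7, 7): e=[18,-3,25] → ·
    (2,4)@(5, 9): e=[30,-5,15] → ·
  covered (4 px):
    · · · · · · · · · ·
    · · · # # · · · · ·
    · · · # · · · · · ·
    · · # · · · · · · ·
    · · · · · · · · · ·
    · · · · · · · · · ·
T2:
  2·area = 30
  edge (12, 10)→(8, 8): d=(-4,-2) top-left  bias=+0
  edge (8, 8)→(9, 1): d=(1,-7) top-left  bias=+0
  edge (9, 1)→(12, 10): d=(3,9) right/bottom  bias=-1
    (4,0)@(9, 1): e=[30,0,0] → ·  [on edge]
    (4,1)@(9, 3): e=[22,2,6] → #
    (5,1)@(11, 3): e=[26,16,-12] → ·
    (4,2)@(9, 5): e=[14,4,12] → #
    (5,2)@(11, 5): e=[18,18,-6] → ·
    (4,3)@(9, 7): e=[6,6,18] → #
    (5,3)@(11, 7): e=[10,20,0] → ·  [on edge]
    (4,4)@(9, 9): e=[-2,8,24] → ·
    (5,4)@(11, 9): e=[2,22,6] → #
    (6,4)@(13, 9): e=[6,36,-12] → ·
    (5,5)@(11, 11): e=[-6,24,12] → ·
  covered (4 px):
    · · · · · · · · · ·
    · · · · # · · · · ·
    · · · · # · · · · ·
    · · · · # · · · · ·
    · · · · · # · · · ·
    · · · · · · · · · ·

Z-buffer (winner per pixel, '.' = empty):
  . . . . . . . . . .
  . . . 1 2 . . . 0 .
  . . . 1 2 . . 0 0 .
  . . 1 . 2 . . 0 0 .
  . . . . . 2 0 0 0 .
  . . . . . . . . . .

Answer: 2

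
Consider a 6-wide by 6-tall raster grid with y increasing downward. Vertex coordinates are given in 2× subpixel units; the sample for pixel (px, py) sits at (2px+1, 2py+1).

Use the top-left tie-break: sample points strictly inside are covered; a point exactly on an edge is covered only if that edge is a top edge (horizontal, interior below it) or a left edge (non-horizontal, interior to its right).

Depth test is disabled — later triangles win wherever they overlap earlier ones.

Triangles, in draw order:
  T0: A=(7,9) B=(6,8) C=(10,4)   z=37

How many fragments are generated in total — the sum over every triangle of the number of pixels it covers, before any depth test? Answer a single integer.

T0:
  2·area = 8
  edge (7, 9)→(6, 8): d=(-1,-1) top-left  bias=+0
  edge (6, 8)→(10, 4): d=(4,-4) top-left  bias=+0
  edge (10, 4)→(7, 9): d=(-3,5) right/bottom  bias=-1
    (0,1)@(1, 3): e=[0,-40,48] → ·  [on edge]
    (5,1)@(11, 3): e=[10,0,-2] → ·  [on edge]
    (1,2)@(3, 5): e=[0,-24,32] → ·  [on edge]
    (4,2)@(9, 5): e=[6,0,2] → █  [on edge]
    (5,2)@(11, 5): e=[8,8,-8] → ·
    (2,3)@(5, 7): e=[0,-8,16] → ·  [on edge]
    (3,3)@(7, 7): e=[2,0,6] → █  [on edge]
    (4,3)@(9, 7): e=[4,8,-4] → ·
    (2,4)@(5, 9): e=[-2,0,10] → ·  [on edge]
    (3,4)@(7, 9): e=[0,8,0] → ·  [on edge]
    (1,5)@(3, 11): e=[-6,0,14] → ·  [on edge]
    (4,5)@(9, 11): e=[0,24,-16] → ·  [on edge]
  covered (2 px):
    · · · · · ·
    · · · · · ·
    · · · · █ ·
    · · · █ · ·
    · · · · · ·
    · · · · · ·

Final: 2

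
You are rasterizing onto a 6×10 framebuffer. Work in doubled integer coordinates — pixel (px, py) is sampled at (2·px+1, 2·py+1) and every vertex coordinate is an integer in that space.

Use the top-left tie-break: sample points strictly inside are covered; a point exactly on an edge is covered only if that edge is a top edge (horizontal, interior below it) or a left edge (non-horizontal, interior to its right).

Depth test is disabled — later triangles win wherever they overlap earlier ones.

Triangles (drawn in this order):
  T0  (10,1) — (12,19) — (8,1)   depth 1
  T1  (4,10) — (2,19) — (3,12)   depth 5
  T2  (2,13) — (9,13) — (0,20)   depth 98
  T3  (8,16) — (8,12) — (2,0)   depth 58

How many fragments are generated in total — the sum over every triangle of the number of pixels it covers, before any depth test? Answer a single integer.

T0:
  2·area = 36
  edge (10, 1)→(12, 19): d=(2,18) right/bottom  bias=-1
  edge (12, 19)→(8, 1): d=(-4,-18) top-left  bias=+0
  edge (8, 1)→(10, 1): d=(2,0) top-left  bias=+0
    (0,0)@(1, 1): e=[162,-126,0] → .  [on edge]
    (1,0)@(3, 1): e=[126,-90,0] → .  [on edge]
    (2,0)@(5, 1): e=[90,-54,0] → .  [on edge]
    (3,0)@(7, 1): e=[54,-18,0] → .  [on edge]
    (4,0)@(9, 1): e=[18,18,0] → X  [on edge]
    (5,0)@(11, 1): e=[-18,54,0] → .  [on edge]
    (4,1)@(9, 3): e=[22,10,4] → X
    (5,1)@(11, 3): e=[-14,46,4] → .
    (4,2)@(9, 5): e=[26,2,8] → X
    (5,2)@(11, 5): e=[-10,38,8] → .
    (4,3)@(9, 7): e=[30,-6,12] → .
    (5,5)@(11, 11): e=[2,14,20] → X
  covered (5 px):
    . . . . X .
    . . . . X .
    . . . . X .
    . . . . . .
    . . . . . .
    . . . . . X
    . . . . . X
    . . . . . .
    . . . . . .
    . . . . . .
T1:
  2·area = 5
  edge (4, 10)→(2, 19): d=(-2,9) right/bottom  bias=-1
  edge (2, 19)→(3, 12): d=(1,-7) top-left  bias=+0
  edge (3, 12)→(4, 10): d=(1,-2) top-left  bias=+0
    (1,6)@(3, 13): e=[3,1,1] → X
    (2,6)@(5, 13): e=[-15,15,5] → .
    (1,7)@(3, 15): e=[-1,3,3] → .
  covered (1 px):
    . . . . . .
    . . . . . .
    . . . . . .
    . . . . . .
    . . . . . .
    . . . . . .
    . X . . . .
    . . . . . .
    . . . . . .
    . . . . . .
T2:
  2·area = 49
  edge (2, 13)→(9, 13): d=(7,0) top-left  bias=+0
  edge (9, 13)→(0, 20): d=(-9,7) right/bottom  bias=-1
  edge (0, 20)→(2, 13): d=(2,-7) top-left  bias=+0
    (0,6)@(1, 13): e=[0,56,-7] → .  [on edge]
    (1,6)@(3, 13): e=[0,42,7] → X  [on edge]
    (2,6)@(5, 13): e=[0,28,21] → X  [on edge]
    (3,6)@(7, 13): e=[0,14,35] → X  [on edge]
    (4,6)@(9, 13): e=[0,0,49] → .  [on edge]
    (5,6)@(11, 13): e=[0,-14,63] → .  [on edge]
    (1,7)@(3, 15): e=[14,24,11] → X
    (3,7)@(7, 15): e=[14,-4,39] → .
    (0,8)@(1, 17): e=[28,20,1] → X
    (2,8)@(5, 17): e=[28,-8,29] → .
    (0,9)@(1, 19): e=[42,2,5] → X
    (1,9)@(3, 19): e=[42,-12,19] → .
  covered (8 px):
    . . . . . .
    . . . . . .
    . . . . . .
    . . . . . .
    . . . . . .
    . . . . . .
    . X X X . .
    . X X . . .
    X X . . . .
    X . . . . .
T3:
  2·area = 24  (B↔C swapped to make it positive)
  edge (8, 16)→(2, 0): d=(-6,-16) top-left  bias=+0
  edge (2, 0)→(8, 12): d=(6,12) right/bottom  bias=-1
  edge (8, 12)→(8, 16): d=(0,4) right/bottom  bias=-1
    (2,3)@(5, 7): e=[6,6,12] → X
    (3,3)@(7, 7): e=[38,-18,4] → .
    (2,4)@(5, 9): e=[-6,18,12] → .
    (3,5)@(7, 11): e=[14,6,4] → X
    (4,5)@(9, 11): e=[46,-18,-4] → .
    (3,6)@(7, 13): e=[2,18,4] → X
    (4,6)@(9, 13): e=[34,-6,-4] → .
    (3,7)@(7, 15): e=[-10,30,4] → .
  covered (3 px):
    . . . . . .
    . . . . . .
    . . . . . .
    . . X . . .
    . . . . . .
    . . . X . .
    . . . X . .
    . . . . . .
    . . . . . .
    . . . . . .

Result: 17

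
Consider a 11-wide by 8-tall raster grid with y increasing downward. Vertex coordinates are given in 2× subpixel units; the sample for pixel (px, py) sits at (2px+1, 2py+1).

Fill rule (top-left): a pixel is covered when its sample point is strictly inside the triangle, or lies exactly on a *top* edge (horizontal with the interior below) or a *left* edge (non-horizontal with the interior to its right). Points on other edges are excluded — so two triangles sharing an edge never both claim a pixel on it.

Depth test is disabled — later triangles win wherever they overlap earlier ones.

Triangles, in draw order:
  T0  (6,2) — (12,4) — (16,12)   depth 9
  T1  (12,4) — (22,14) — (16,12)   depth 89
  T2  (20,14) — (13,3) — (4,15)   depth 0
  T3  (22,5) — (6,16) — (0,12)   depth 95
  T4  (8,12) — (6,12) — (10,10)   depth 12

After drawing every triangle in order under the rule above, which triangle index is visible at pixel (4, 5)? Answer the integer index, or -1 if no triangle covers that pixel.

T0:
  2·area = 40
  edge (6, 2)→(12, 4): d=(6,2) right/bottom  bias=-1
  edge (12, 4)→(16, 12): d=(4,8) right/bottom  bias=-1
  edge (16, 12)→(6, 2): d=(-10,-10) top-left  bias=+0
    (1,0)@(3, 1): e=[0,60,-20] → .  [on edge]
    (2,0)@(5, 1): e=[-4,44,0] → .  [on edge]
    (3,1)@(7, 3): e=[4,36,0] → X  [on edge]
    (4,1)@(9, 3): e=[0,20,20] → .  [on edge]
    (3,2)@(7, 5): e=[16,44,-20] → .
    (4,2)@(9, 5): e=[12,28,0] → X  [on edge]
    (5,2)@(11, 5): e=[8,12,20] → X
    (6,2)@(13, 5): e=[4,-4,40] → .
    (7,2)@(15, 5): e=[0,-20,60] → .  [on edge]
    (4,3)@(9, 7): e=[24,36,-20] → .
    (5,3)@(11, 7): e=[20,20,0] → X  [on edge]
    (6,3)@(13, 7): e=[16,4,20] → X
    (10,3)@(21, 7): e=[0,-60,100] → .  [on edge]
    (6,4)@(13, 9): e=[28,12,0] → X  [on edge]
    (7,5)@(15, 11): e=[36,4,0] → X  [on edge]
    (8,6)@(17, 13): e=[44,-4,0] → .  [on edge]
    (9,7)@(19, 15): e=[52,-12,0] → .  [on edge]
  covered (7 px):
    . . . . . . . . . . .
    . . . X . . . . . . .
    . . . . X X . . . . .
    . . . . . X X . . . .
    . . . . . . X . . . .
    . . . . . . . X . . .
    . . . . . . . . . . .
    . . . . . . . . . . .
T1:
  2·area = 40
  edge (12, 4)→(22, 14): d=(10,10) right/bottom  bias=-1
  edge (22, 14)→(16, 12): d=(-6,-2) top-left  bias=+0
  edge (16, 12)→(12, 4): d=(-4,-8) top-left  bias=+0
    (4,0)@(9, 1): e=[0,52,-12] → .  [on edge]
    (5,1)@(11, 3): e=[0,44,-4] → .  [on edge]
    (6,2)@(13, 5): e=[0,36,4] → .  [on edge]
    (0,3)@(1, 7): e=[140,0,-100] → .  [on edge]
    (7,3)@(15, 7): e=[0,28,12] → .  [on edge]
    (3,4)@(7, 9): e=[100,0,-60] → .  [on edge]
    (7,4)@(15, 9): e=[20,16,4] → X
    (8,4)@(17, 9): e=[0,20,20] → .  [on edge]
    (6,5)@(13, 11): e=[60,0,-20] → .  [on edge]
    (7,5)@(15, 11): e=[40,4,-4] → .
    (8,5)@(17, 11): e=[20,8,12] → X
    (9,5)@(19, 11): e=[0,12,28] → .  [on edge]
    (9,6)@(19, 13): e=[20,0,20] → X  [on edge]
    (10,6)@(21, 13): e=[0,4,36] → .  [on edge]
  covered (3 px):
    . . . . . . . . . . .
    . . . . . . . . . . .
    . . . . . . . . . . .
    . . . . . . . . . . .
    . . . . . . . X . . .
    . . . . . . . . X . .
    . . . . . . . . . X .
    . . . . . . . . . . .
T2:
  2·area = 183  (B↔C swapped to make it positive)
  edge (20, 14)→(4, 15): d=(-16,1) right/bottom  bias=-1
  edge (4, 15)→(13, 3): d=(9,-12) top-left  bias=+0
  edge (13, 3)→(20, 14): d=(7,11) right/bottom  bias=-1
    (6,1)@(13, 3): e=[183,0,0] → .  [on edge]
    (6,2)@(13, 5): e=[151,18,14] → X
    (7,2)@(15, 5): e=[149,42,-8] → .
    (5,3)@(11, 7): e=[121,12,50] → X
    (7,3)@(15, 7): e=[117,60,6] → X
    (8,3)@(17, 7): e=[115,84,-16] → .
    (4,4)@(9, 9): e=[91,6,86] → X
    (8,4)@(17, 9): e=[83,102,-2] → .
    (3,5)@(7, 11): e=[61,0,122] → X  [on edge]
    (8,5)@(17, 11): e=[51,120,12] → X
    (9,5)@(19, 11): e=[49,144,-10] → .
    (3,6)@(7, 13): e=[29,18,136] → X
  covered (21 px):
    . . . . . . . . . . .
    . . . . . . . . . . .
    . . . . . . X . . . .
    . . . . . X X X . . .
    . . . . X X X X . . .
    . . . X X X X X X . .
    . . . X X X X X X X .
    . . . . . . . . . . .
T3:
  2·area = 130
  edge (22, 5)→(6, 16): d=(-16,11) right/bottom  bias=-1
  edge (6, 16)→(0, 12): d=(-6,-4) top-left  bias=+0
  edge (0, 12)→(22, 5): d=(22,-7) top-left  bias=+0
    (8,3)@(17, 7): e=[23,98,9] → X
    (9,3)@(19, 7): e=[1,106,23] → X
    (10,3)@(21, 7): e=[-21,114,37] → .
    (5,4)@(11, 9): e=[57,62,11] → X
    (6,4)@(13, 9): e=[35,70,25] → X
    (7,4)@(15, 9): e=[13,78,39] → X
    (8,4)@(17, 9): e=[-9,86,53] → .
    (9,4)@(19, 9): e=[-31,94,67] → .
    (2,5)@(5, 11): e=[91,26,13] → X
    (3,5)@(7, 11): e=[69,34,27] → X
    (4,5)@(9, 11): e=[47,42,41] → X
    (7,5)@(15, 11): e=[-19,66,83] → .
  covered (16 px):
    . . . . . . . . . . .
    . . . . . . . . . . .
    . . . . . . . . . . .
    . . . . . . . . X X .
    . . . . . X X X . . .
    . . X X X X X . . . .
    . X X X X . . . . . .
    . . X X . . . . . . .
T4:
  2·area = 4
  edge (8, 12)→(6, 12): d=(-2,0) right/bottom  bias=-1
  edge (6, 12)→(10, 10): d=(4,-2) top-left  bias=+0
  edge (10, 10)→(8, 12): d=(-2,2) right/bottom  bias=-1
    (9,0)@(19, 1): e=[22,-18,0] → .  [on edge]
    (8,1)@(17, 3): e=[18,-14,0] → .  [on edge]
    (7,2)@(15, 5): e=[14,-10,0] → .  [on edge]
    (6,3)@(13, 7): e=[10,-6,0] → .  [on edge]
    (5,4)@(11, 9): e=[6,-2,0] → .  [on edge]
    (4,5)@(9, 11): e=[2,2,0] → .  [on edge]
    (3,6)@(7, 13): e=[-2,6,0] → .  [on edge]
    (2,7)@(5, 15): e=[-6,10,0] → .  [on edge]
  covered (0 px):
    . . . . . . . . . . .
    . . . . . . . . . . .
    . . . . . . . . . . .
    . . . . . . . . . . .
    . . . . . . . . . . .
    . . . . . . . . . . .
    . . . . . . . . . . .
    . . . . . . . . . . .

Z-buffer (winner per pixel, '.' = empty):
  . . . . . . . . . . .
  . . . 0 . . . . . . .
  . . . . 0 0 2 . . . .
  . . . . . 2 2 2 3 3 .
  . . . . 2 3 3 3 . . .
  . . 3 3 3 3 3 2 2 . .
  . 3 3 3 3 2 2 2 2 2 .
  . . 3 3 . . . . . . .

Final: 3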